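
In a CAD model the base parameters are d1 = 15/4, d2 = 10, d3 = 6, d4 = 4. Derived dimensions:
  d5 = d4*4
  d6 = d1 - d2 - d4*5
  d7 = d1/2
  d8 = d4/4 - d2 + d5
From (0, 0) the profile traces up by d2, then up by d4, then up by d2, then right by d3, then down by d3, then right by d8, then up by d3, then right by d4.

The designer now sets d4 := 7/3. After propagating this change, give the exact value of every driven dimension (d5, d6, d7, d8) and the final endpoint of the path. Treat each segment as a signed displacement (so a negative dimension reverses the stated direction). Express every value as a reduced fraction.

d5 = 28/3
d6 = -215/12
d7 = 15/8
d8 = -1/12
endpoint = (33/4, 67/3)

Apply edit: d4 := 7/3
  d5 = d4*4 = 28/3
  d6 = d1 - d2 - d4*5 = -215/12
  d7 = d1/2 = 15/8
  d8 = d4/4 - d2 + d5 = -1/12
Walk from origin (0, 0):
  seg 1: up by d2 = 10 → (0, 10)
  seg 2: up by d4 = 7/3 → (0, 37/3)
  seg 3: up by d2 = 10 → (0, 67/3)
  seg 4: right by d3 = 6 → (6, 67/3)
  seg 5: down by d3 = 6 → (6, 49/3)
  seg 6: right by d8 = -1/12 → (71/12, 49/3)
  seg 7: up by d3 = 6 → (71/12, 67/3)
  seg 8: right by d4 = 7/3 → (33/4, 67/3)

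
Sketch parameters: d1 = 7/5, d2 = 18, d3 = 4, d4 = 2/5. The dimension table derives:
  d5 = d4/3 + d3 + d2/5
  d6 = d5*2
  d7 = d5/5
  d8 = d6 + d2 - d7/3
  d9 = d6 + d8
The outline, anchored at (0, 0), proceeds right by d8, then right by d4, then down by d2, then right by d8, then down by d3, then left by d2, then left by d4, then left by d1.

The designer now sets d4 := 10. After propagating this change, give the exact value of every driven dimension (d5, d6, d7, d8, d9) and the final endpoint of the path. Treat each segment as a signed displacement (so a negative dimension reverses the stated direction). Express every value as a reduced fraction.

Apply edit: d4 := 10
  d5 = d4/3 + d3 + d2/5 = 164/15
  d6 = d5*2 = 328/15
  d7 = d5/5 = 164/75
  d8 = d6 + d2 - d7/3 = 8806/225
  d9 = d6 + d8 = 13726/225
Walk from origin (0, 0):
  seg 1: right by d8 = 8806/225 → (8806/225, 0)
  seg 2: right by d4 = 10 → (11056/225, 0)
  seg 3: down by d2 = 18 → (11056/225, -18)
  seg 4: right by d8 = 8806/225 → (19862/225, -18)
  seg 5: down by d3 = 4 → (19862/225, -22)
  seg 6: left by d2 = 18 → (15812/225, -22)
  seg 7: left by d4 = 10 → (13562/225, -22)
  seg 8: left by d1 = 7/5 → (13247/225, -22)

d5 = 164/15
d6 = 328/15
d7 = 164/75
d8 = 8806/225
d9 = 13726/225
endpoint = (13247/225, -22)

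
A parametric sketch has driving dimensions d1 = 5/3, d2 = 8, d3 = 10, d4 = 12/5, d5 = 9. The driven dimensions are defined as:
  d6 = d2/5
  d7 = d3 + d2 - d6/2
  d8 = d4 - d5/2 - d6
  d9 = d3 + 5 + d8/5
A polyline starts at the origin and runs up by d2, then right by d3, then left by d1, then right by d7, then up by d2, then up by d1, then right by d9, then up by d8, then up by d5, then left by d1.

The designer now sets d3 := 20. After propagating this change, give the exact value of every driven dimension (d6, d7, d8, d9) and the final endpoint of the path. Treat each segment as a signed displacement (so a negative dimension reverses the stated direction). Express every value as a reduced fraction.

d6 = 8/5
d7 = 136/5
d8 = -37/10
d9 = 1213/50
endpoint = (10219/150, 689/30)

Apply edit: d3 := 20
  d6 = d2/5 = 8/5
  d7 = d3 + d2 - d6/2 = 136/5
  d8 = d4 - d5/2 - d6 = -37/10
  d9 = d3 + 5 + d8/5 = 1213/50
Walk from origin (0, 0):
  seg 1: up by d2 = 8 → (0, 8)
  seg 2: right by d3 = 20 → (20, 8)
  seg 3: left by d1 = 5/3 → (55/3, 8)
  seg 4: right by d7 = 136/5 → (683/15, 8)
  seg 5: up by d2 = 8 → (683/15, 16)
  seg 6: up by d1 = 5/3 → (683/15, 53/3)
  seg 7: right by d9 = 1213/50 → (10469/150, 53/3)
  seg 8: up by d8 = -37/10 → (10469/150, 419/30)
  seg 9: up by d5 = 9 → (10469/150, 689/30)
  seg 10: left by d1 = 5/3 → (10219/150, 689/30)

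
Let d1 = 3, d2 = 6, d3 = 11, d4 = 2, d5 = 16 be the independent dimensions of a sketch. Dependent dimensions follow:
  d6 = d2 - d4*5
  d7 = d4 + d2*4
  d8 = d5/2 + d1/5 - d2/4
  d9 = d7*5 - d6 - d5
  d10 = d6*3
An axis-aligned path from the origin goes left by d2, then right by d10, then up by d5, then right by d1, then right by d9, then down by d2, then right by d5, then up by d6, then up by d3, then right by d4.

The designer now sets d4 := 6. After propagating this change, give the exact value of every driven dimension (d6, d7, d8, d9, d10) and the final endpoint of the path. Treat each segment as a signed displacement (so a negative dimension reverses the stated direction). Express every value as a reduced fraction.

d6 = -24
d7 = 30
d8 = 71/10
d9 = 158
d10 = -72
endpoint = (105, -3)

Apply edit: d4 := 6
  d6 = d2 - d4*5 = -24
  d7 = d4 + d2*4 = 30
  d8 = d5/2 + d1/5 - d2/4 = 71/10
  d9 = d7*5 - d6 - d5 = 158
  d10 = d6*3 = -72
Walk from origin (0, 0):
  seg 1: left by d2 = 6 → (-6, 0)
  seg 2: right by d10 = -72 → (-78, 0)
  seg 3: up by d5 = 16 → (-78, 16)
  seg 4: right by d1 = 3 → (-75, 16)
  seg 5: right by d9 = 158 → (83, 16)
  seg 6: down by d2 = 6 → (83, 10)
  seg 7: right by d5 = 16 → (99, 10)
  seg 8: up by d6 = -24 → (99, -14)
  seg 9: up by d3 = 11 → (99, -3)
  seg 10: right by d4 = 6 → (105, -3)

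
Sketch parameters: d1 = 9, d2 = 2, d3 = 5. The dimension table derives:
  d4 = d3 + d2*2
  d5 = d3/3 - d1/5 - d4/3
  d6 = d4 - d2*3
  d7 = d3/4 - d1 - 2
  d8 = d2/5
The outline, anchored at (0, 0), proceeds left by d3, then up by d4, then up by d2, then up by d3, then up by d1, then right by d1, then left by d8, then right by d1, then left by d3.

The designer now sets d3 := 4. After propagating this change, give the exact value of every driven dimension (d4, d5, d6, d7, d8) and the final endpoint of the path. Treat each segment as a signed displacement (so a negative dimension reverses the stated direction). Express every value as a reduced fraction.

Apply edit: d3 := 4
  d4 = d3 + d2*2 = 8
  d5 = d3/3 - d1/5 - d4/3 = -47/15
  d6 = d4 - d2*3 = 2
  d7 = d3/4 - d1 - 2 = -10
  d8 = d2/5 = 2/5
Walk from origin (0, 0):
  seg 1: left by d3 = 4 → (-4, 0)
  seg 2: up by d4 = 8 → (-4, 8)
  seg 3: up by d2 = 2 → (-4, 10)
  seg 4: up by d3 = 4 → (-4, 14)
  seg 5: up by d1 = 9 → (-4, 23)
  seg 6: right by d1 = 9 → (5, 23)
  seg 7: left by d8 = 2/5 → (23/5, 23)
  seg 8: right by d1 = 9 → (68/5, 23)
  seg 9: left by d3 = 4 → (48/5, 23)

d4 = 8
d5 = -47/15
d6 = 2
d7 = -10
d8 = 2/5
endpoint = (48/5, 23)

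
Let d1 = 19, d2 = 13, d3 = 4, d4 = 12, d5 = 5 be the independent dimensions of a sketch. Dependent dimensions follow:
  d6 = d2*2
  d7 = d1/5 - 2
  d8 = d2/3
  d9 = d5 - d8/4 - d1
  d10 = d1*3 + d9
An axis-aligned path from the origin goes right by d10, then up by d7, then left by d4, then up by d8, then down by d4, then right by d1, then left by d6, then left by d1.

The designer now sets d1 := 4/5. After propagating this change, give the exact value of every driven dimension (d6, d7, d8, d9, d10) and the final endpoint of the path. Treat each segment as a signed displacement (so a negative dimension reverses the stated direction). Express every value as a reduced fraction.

Apply edit: d1 := 4/5
  d6 = d2*2 = 26
  d7 = d1/5 - 2 = -46/25
  d8 = d2/3 = 13/3
  d9 = d5 - d8/4 - d1 = 187/60
  d10 = d1*3 + d9 = 331/60
Walk from origin (0, 0):
  seg 1: right by d10 = 331/60 → (331/60, 0)
  seg 2: up by d7 = -46/25 → (331/60, -46/25)
  seg 3: left by d4 = 12 → (-389/60, -46/25)
  seg 4: up by d8 = 13/3 → (-389/60, 187/75)
  seg 5: down by d4 = 12 → (-389/60, -713/75)
  seg 6: right by d1 = 4/5 → (-341/60, -713/75)
  seg 7: left by d6 = 26 → (-1901/60, -713/75)
  seg 8: left by d1 = 4/5 → (-1949/60, -713/75)

d6 = 26
d7 = -46/25
d8 = 13/3
d9 = 187/60
d10 = 331/60
endpoint = (-1949/60, -713/75)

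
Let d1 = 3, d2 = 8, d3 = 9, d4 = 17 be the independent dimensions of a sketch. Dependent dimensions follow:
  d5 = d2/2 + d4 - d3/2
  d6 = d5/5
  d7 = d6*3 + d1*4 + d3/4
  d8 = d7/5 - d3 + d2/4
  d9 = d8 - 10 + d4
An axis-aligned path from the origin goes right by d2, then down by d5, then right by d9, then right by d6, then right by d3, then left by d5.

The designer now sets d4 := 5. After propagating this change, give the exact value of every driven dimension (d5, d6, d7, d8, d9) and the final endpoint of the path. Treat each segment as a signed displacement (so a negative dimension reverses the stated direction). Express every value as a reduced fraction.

Apply edit: d4 := 5
  d5 = d2/2 + d4 - d3/2 = 9/2
  d6 = d5/5 = 9/10
  d7 = d6*3 + d1*4 + d3/4 = 339/20
  d8 = d7/5 - d3 + d2/4 = -361/100
  d9 = d8 - 10 + d4 = -861/100
Walk from origin (0, 0):
  seg 1: right by d2 = 8 → (8, 0)
  seg 2: down by d5 = 9/2 → (8, -9/2)
  seg 3: right by d9 = -861/100 → (-61/100, -9/2)
  seg 4: right by d6 = 9/10 → (29/100, -9/2)
  seg 5: right by d3 = 9 → (929/100, -9/2)
  seg 6: left by d5 = 9/2 → (479/100, -9/2)

d5 = 9/2
d6 = 9/10
d7 = 339/20
d8 = -361/100
d9 = -861/100
endpoint = (479/100, -9/2)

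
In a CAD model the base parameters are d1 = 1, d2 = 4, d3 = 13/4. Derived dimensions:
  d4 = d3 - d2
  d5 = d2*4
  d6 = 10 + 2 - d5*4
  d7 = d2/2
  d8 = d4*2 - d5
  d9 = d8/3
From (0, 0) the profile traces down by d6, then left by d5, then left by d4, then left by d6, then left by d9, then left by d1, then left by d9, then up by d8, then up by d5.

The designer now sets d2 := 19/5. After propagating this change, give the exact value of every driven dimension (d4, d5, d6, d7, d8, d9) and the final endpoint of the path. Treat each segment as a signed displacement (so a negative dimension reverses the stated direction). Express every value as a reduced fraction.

Apply edit: d2 := 19/5
  d4 = d3 - d2 = -11/20
  d5 = d2*4 = 76/5
  d6 = 10 + 2 - d5*4 = -244/5
  d7 = d2/2 = 19/10
  d8 = d4*2 - d5 = -163/10
  d9 = d8/3 = -163/30
Walk from origin (0, 0):
  seg 1: down by d6 = -244/5 → (0, 244/5)
  seg 2: left by d5 = 76/5 → (-76/5, 244/5)
  seg 3: left by d4 = -11/20 → (-293/20, 244/5)
  seg 4: left by d6 = -244/5 → (683/20, 244/5)
  seg 5: left by d9 = -163/30 → (475/12, 244/5)
  seg 6: left by d1 = 1 → (463/12, 244/5)
  seg 7: left by d9 = -163/30 → (2641/60, 244/5)
  seg 8: up by d8 = -163/10 → (2641/60, 65/2)
  seg 9: up by d5 = 76/5 → (2641/60, 477/10)

d4 = -11/20
d5 = 76/5
d6 = -244/5
d7 = 19/10
d8 = -163/10
d9 = -163/30
endpoint = (2641/60, 477/10)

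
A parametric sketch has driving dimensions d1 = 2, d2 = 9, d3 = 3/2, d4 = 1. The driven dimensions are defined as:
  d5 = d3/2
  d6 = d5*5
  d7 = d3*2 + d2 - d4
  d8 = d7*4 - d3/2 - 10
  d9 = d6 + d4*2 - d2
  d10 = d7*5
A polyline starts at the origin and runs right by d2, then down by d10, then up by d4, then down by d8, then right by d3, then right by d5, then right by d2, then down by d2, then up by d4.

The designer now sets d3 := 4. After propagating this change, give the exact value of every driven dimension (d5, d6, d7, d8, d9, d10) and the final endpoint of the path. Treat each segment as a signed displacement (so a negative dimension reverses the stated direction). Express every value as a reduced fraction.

d5 = 2
d6 = 10
d7 = 16
d8 = 52
d9 = 3
d10 = 80
endpoint = (24, -139)

Apply edit: d3 := 4
  d5 = d3/2 = 2
  d6 = d5*5 = 10
  d7 = d3*2 + d2 - d4 = 16
  d8 = d7*4 - d3/2 - 10 = 52
  d9 = d6 + d4*2 - d2 = 3
  d10 = d7*5 = 80
Walk from origin (0, 0):
  seg 1: right by d2 = 9 → (9, 0)
  seg 2: down by d10 = 80 → (9, -80)
  seg 3: up by d4 = 1 → (9, -79)
  seg 4: down by d8 = 52 → (9, -131)
  seg 5: right by d3 = 4 → (13, -131)
  seg 6: right by d5 = 2 → (15, -131)
  seg 7: right by d2 = 9 → (24, -131)
  seg 8: down by d2 = 9 → (24, -140)
  seg 9: up by d4 = 1 → (24, -139)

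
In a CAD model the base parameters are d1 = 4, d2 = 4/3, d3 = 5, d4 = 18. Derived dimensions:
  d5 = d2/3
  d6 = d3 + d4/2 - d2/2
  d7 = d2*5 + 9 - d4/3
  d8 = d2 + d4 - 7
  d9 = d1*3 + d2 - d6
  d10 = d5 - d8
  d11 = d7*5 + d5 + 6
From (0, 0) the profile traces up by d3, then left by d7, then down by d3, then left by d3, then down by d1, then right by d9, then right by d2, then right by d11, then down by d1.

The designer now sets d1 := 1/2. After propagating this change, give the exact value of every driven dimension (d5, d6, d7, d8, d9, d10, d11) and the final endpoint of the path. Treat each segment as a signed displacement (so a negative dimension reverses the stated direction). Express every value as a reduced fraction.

Apply edit: d1 := 1/2
  d5 = d2/3 = 4/9
  d6 = d3 + d4/2 - d2/2 = 40/3
  d7 = d2*5 + 9 - d4/3 = 29/3
  d8 = d2 + d4 - 7 = 37/3
  d9 = d1*3 + d2 - d6 = -21/2
  d10 = d5 - d8 = -107/9
  d11 = d7*5 + d5 + 6 = 493/9
Walk from origin (0, 0):
  seg 1: up by d3 = 5 → (0, 5)
  seg 2: left by d7 = 29/3 → (-29/3, 5)
  seg 3: down by d3 = 5 → (-29/3, 0)
  seg 4: left by d3 = 5 → (-44/3, 0)
  seg 5: down by d1 = 1/2 → (-44/3, -1/2)
  seg 6: right by d9 = -21/2 → (-151/6, -1/2)
  seg 7: right by d2 = 4/3 → (-143/6, -1/2)
  seg 8: right by d11 = 493/9 → (557/18, -1/2)
  seg 9: down by d1 = 1/2 → (557/18, -1)

d5 = 4/9
d6 = 40/3
d7 = 29/3
d8 = 37/3
d9 = -21/2
d10 = -107/9
d11 = 493/9
endpoint = (557/18, -1)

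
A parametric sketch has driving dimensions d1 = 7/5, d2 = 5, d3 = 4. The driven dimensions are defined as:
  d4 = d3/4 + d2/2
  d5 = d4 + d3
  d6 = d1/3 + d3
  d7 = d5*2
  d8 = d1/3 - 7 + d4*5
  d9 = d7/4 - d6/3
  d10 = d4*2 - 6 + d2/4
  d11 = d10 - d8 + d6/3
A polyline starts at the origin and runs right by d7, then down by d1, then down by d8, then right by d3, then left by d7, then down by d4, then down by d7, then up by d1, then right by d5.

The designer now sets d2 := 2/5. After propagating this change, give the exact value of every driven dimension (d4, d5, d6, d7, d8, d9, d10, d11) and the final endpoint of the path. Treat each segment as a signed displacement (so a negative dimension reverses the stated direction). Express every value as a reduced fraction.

Apply edit: d2 := 2/5
  d4 = d3/4 + d2/2 = 6/5
  d5 = d4 + d3 = 26/5
  d6 = d1/3 + d3 = 67/15
  d7 = d5*2 = 52/5
  d8 = d1/3 - 7 + d4*5 = -8/15
  d9 = d7/4 - d6/3 = 10/9
  d10 = d4*2 - 6 + d2/4 = -7/2
  d11 = d10 - d8 + d6/3 = -133/90
Walk from origin (0, 0):
  seg 1: right by d7 = 52/5 → (52/5, 0)
  seg 2: down by d1 = 7/5 → (52/5, -7/5)
  seg 3: down by d8 = -8/15 → (52/5, -13/15)
  seg 4: right by d3 = 4 → (72/5, -13/15)
  seg 5: left by d7 = 52/5 → (4, -13/15)
  seg 6: down by d4 = 6/5 → (4, -31/15)
  seg 7: down by d7 = 52/5 → (4, -187/15)
  seg 8: up by d1 = 7/5 → (4, -166/15)
  seg 9: right by d5 = 26/5 → (46/5, -166/15)

d4 = 6/5
d5 = 26/5
d6 = 67/15
d7 = 52/5
d8 = -8/15
d9 = 10/9
d10 = -7/2
d11 = -133/90
endpoint = (46/5, -166/15)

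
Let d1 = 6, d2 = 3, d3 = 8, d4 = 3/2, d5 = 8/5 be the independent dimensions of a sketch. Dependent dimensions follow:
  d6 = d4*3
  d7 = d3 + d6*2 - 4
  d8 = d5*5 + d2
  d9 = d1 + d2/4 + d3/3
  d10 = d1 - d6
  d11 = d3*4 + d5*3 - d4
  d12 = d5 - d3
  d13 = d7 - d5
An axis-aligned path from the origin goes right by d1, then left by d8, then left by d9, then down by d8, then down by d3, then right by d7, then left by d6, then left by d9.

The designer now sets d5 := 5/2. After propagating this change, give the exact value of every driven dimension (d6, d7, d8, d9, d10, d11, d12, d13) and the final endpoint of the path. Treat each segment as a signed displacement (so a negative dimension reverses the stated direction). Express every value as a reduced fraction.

Apply edit: d5 := 5/2
  d6 = d4*3 = 9/2
  d7 = d3 + d6*2 - 4 = 13
  d8 = d5*5 + d2 = 31/2
  d9 = d1 + d2/4 + d3/3 = 113/12
  d10 = d1 - d6 = 3/2
  d11 = d3*4 + d5*3 - d4 = 38
  d12 = d5 - d3 = -11/2
  d13 = d7 - d5 = 21/2
Walk from origin (0, 0):
  seg 1: right by d1 = 6 → (6, 0)
  seg 2: left by d8 = 31/2 → (-19/2, 0)
  seg 3: left by d9 = 113/12 → (-227/12, 0)
  seg 4: down by d8 = 31/2 → (-227/12, -31/2)
  seg 5: down by d3 = 8 → (-227/12, -47/2)
  seg 6: right by d7 = 13 → (-71/12, -47/2)
  seg 7: left by d6 = 9/2 → (-125/12, -47/2)
  seg 8: left by d9 = 113/12 → (-119/6, -47/2)

d6 = 9/2
d7 = 13
d8 = 31/2
d9 = 113/12
d10 = 3/2
d11 = 38
d12 = -11/2
d13 = 21/2
endpoint = (-119/6, -47/2)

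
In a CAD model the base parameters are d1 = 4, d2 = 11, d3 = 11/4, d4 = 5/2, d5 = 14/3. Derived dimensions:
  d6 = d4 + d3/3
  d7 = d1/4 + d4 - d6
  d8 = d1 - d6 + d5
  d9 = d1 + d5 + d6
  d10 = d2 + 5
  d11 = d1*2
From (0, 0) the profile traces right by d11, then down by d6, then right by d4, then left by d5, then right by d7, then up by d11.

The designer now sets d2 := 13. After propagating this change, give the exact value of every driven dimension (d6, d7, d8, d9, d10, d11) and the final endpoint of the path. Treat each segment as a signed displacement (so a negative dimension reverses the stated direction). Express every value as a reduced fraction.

Apply edit: d2 := 13
  d6 = d4 + d3/3 = 41/12
  d7 = d1/4 + d4 - d6 = 1/12
  d8 = d1 - d6 + d5 = 21/4
  d9 = d1 + d5 + d6 = 145/12
  d10 = d2 + 5 = 18
  d11 = d1*2 = 8
Walk from origin (0, 0):
  seg 1: right by d11 = 8 → (8, 0)
  seg 2: down by d6 = 41/12 → (8, -41/12)
  seg 3: right by d4 = 5/2 → (21/2, -41/12)
  seg 4: left by d5 = 14/3 → (35/6, -41/12)
  seg 5: right by d7 = 1/12 → (71/12, -41/12)
  seg 6: up by d11 = 8 → (71/12, 55/12)

d6 = 41/12
d7 = 1/12
d8 = 21/4
d9 = 145/12
d10 = 18
d11 = 8
endpoint = (71/12, 55/12)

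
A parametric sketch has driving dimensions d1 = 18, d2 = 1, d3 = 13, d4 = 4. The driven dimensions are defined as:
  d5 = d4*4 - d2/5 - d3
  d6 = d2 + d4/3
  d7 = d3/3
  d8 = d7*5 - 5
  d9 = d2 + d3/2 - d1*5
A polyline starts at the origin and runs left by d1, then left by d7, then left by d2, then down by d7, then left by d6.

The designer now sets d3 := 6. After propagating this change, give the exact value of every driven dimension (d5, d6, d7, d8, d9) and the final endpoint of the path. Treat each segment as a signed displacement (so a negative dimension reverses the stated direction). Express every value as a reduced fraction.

Apply edit: d3 := 6
  d5 = d4*4 - d2/5 - d3 = 49/5
  d6 = d2 + d4/3 = 7/3
  d7 = d3/3 = 2
  d8 = d7*5 - 5 = 5
  d9 = d2 + d3/2 - d1*5 = -86
Walk from origin (0, 0):
  seg 1: left by d1 = 18 → (-18, 0)
  seg 2: left by d7 = 2 → (-20, 0)
  seg 3: left by d2 = 1 → (-21, 0)
  seg 4: down by d7 = 2 → (-21, -2)
  seg 5: left by d6 = 7/3 → (-70/3, -2)

d5 = 49/5
d6 = 7/3
d7 = 2
d8 = 5
d9 = -86
endpoint = (-70/3, -2)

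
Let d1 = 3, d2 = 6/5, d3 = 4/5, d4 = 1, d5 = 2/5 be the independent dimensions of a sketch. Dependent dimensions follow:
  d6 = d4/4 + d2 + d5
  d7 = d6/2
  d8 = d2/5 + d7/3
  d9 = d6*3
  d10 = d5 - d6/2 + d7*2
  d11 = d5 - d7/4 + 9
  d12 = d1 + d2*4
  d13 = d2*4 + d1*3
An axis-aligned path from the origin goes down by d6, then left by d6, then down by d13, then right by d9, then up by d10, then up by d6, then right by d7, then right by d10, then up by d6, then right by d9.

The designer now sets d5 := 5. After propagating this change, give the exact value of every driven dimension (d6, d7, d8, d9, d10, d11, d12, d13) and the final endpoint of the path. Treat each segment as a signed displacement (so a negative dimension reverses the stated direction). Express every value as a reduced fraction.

Apply edit: d5 := 5
  d6 = d4/4 + d2 + d5 = 129/20
  d7 = d6/2 = 129/40
  d8 = d2/5 + d7/3 = 263/200
  d9 = d6*3 = 387/20
  d10 = d5 - d6/2 + d7*2 = 329/40
  d11 = d5 - d7/4 + 9 = 2111/160
  d12 = d1 + d2*4 = 39/5
  d13 = d2*4 + d1*3 = 69/5
Walk from origin (0, 0):
  seg 1: down by d6 = 129/20 → (0, -129/20)
  seg 2: left by d6 = 129/20 → (-129/20, -129/20)
  seg 3: down by d13 = 69/5 → (-129/20, -81/4)
  seg 4: right by d9 = 387/20 → (129/10, -81/4)
  seg 5: up by d10 = 329/40 → (129/10, -481/40)
  seg 6: up by d6 = 129/20 → (129/10, -223/40)
  seg 7: right by d7 = 129/40 → (129/8, -223/40)
  seg 8: right by d10 = 329/40 → (487/20, -223/40)
  seg 9: up by d6 = 129/20 → (487/20, 7/8)
  seg 10: right by d9 = 387/20 → (437/10, 7/8)

d6 = 129/20
d7 = 129/40
d8 = 263/200
d9 = 387/20
d10 = 329/40
d11 = 2111/160
d12 = 39/5
d13 = 69/5
endpoint = (437/10, 7/8)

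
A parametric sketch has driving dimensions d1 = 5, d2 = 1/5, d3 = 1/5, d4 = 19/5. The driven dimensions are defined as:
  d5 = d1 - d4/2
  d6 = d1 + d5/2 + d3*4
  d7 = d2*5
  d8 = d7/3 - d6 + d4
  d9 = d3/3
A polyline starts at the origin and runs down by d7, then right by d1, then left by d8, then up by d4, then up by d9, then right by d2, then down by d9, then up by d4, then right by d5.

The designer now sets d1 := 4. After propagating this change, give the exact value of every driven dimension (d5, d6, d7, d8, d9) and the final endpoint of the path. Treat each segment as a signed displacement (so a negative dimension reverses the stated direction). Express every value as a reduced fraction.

Apply edit: d1 := 4
  d5 = d1 - d4/2 = 21/10
  d6 = d1 + d5/2 + d3*4 = 117/20
  d7 = d2*5 = 1
  d8 = d7/3 - d6 + d4 = -103/60
  d9 = d3/3 = 1/15
Walk from origin (0, 0):
  seg 1: down by d7 = 1 → (0, -1)
  seg 2: right by d1 = 4 → (4, -1)
  seg 3: left by d8 = -103/60 → (343/60, -1)
  seg 4: up by d4 = 19/5 → (343/60, 14/5)
  seg 5: up by d9 = 1/15 → (343/60, 43/15)
  seg 6: right by d2 = 1/5 → (71/12, 43/15)
  seg 7: down by d9 = 1/15 → (71/12, 14/5)
  seg 8: up by d4 = 19/5 → (71/12, 33/5)
  seg 9: right by d5 = 21/10 → (481/60, 33/5)

d5 = 21/10
d6 = 117/20
d7 = 1
d8 = -103/60
d9 = 1/15
endpoint = (481/60, 33/5)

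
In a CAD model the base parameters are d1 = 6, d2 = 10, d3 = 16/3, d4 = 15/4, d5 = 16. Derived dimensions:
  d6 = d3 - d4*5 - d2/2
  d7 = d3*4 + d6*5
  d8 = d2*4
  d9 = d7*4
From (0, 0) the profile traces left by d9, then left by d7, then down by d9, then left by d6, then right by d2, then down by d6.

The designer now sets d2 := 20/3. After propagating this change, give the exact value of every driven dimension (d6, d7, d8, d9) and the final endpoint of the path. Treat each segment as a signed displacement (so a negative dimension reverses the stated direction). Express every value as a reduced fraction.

d6 = -67/4
d7 = -749/12
d8 = 80/3
d9 = -749/3
endpoint = (671/2, 3197/12)

Apply edit: d2 := 20/3
  d6 = d3 - d4*5 - d2/2 = -67/4
  d7 = d3*4 + d6*5 = -749/12
  d8 = d2*4 = 80/3
  d9 = d7*4 = -749/3
Walk from origin (0, 0):
  seg 1: left by d9 = -749/3 → (749/3, 0)
  seg 2: left by d7 = -749/12 → (3745/12, 0)
  seg 3: down by d9 = -749/3 → (3745/12, 749/3)
  seg 4: left by d6 = -67/4 → (1973/6, 749/3)
  seg 5: right by d2 = 20/3 → (671/2, 749/3)
  seg 6: down by d6 = -67/4 → (671/2, 3197/12)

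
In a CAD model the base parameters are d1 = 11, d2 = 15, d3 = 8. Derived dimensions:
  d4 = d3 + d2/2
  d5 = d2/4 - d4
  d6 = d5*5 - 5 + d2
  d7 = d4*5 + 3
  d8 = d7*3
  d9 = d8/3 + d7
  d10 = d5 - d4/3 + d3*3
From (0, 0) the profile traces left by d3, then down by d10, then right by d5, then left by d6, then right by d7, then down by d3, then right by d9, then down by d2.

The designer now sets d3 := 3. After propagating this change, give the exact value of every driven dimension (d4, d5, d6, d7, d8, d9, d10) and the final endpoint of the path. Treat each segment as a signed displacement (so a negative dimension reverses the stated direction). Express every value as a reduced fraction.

d4 = 21/2
d5 = -27/4
d6 = -95/4
d7 = 111/2
d8 = 333/2
d9 = 111
d10 = -5/4
endpoint = (361/2, -67/4)

Apply edit: d3 := 3
  d4 = d3 + d2/2 = 21/2
  d5 = d2/4 - d4 = -27/4
  d6 = d5*5 - 5 + d2 = -95/4
  d7 = d4*5 + 3 = 111/2
  d8 = d7*3 = 333/2
  d9 = d8/3 + d7 = 111
  d10 = d5 - d4/3 + d3*3 = -5/4
Walk from origin (0, 0):
  seg 1: left by d3 = 3 → (-3, 0)
  seg 2: down by d10 = -5/4 → (-3, 5/4)
  seg 3: right by d5 = -27/4 → (-39/4, 5/4)
  seg 4: left by d6 = -95/4 → (14, 5/4)
  seg 5: right by d7 = 111/2 → (139/2, 5/4)
  seg 6: down by d3 = 3 → (139/2, -7/4)
  seg 7: right by d9 = 111 → (361/2, -7/4)
  seg 8: down by d2 = 15 → (361/2, -67/4)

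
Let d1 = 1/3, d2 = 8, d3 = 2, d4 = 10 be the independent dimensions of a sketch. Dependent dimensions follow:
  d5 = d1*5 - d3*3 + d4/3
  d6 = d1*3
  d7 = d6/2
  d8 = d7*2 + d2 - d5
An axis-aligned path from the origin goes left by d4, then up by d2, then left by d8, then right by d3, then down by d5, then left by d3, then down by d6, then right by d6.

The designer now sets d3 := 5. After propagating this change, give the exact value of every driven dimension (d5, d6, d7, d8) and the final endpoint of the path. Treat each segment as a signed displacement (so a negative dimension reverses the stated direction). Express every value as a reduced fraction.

d5 = -10
d6 = 1
d7 = 1/2
d8 = 19
endpoint = (-28, 17)

Apply edit: d3 := 5
  d5 = d1*5 - d3*3 + d4/3 = -10
  d6 = d1*3 = 1
  d7 = d6/2 = 1/2
  d8 = d7*2 + d2 - d5 = 19
Walk from origin (0, 0):
  seg 1: left by d4 = 10 → (-10, 0)
  seg 2: up by d2 = 8 → (-10, 8)
  seg 3: left by d8 = 19 → (-29, 8)
  seg 4: right by d3 = 5 → (-24, 8)
  seg 5: down by d5 = -10 → (-24, 18)
  seg 6: left by d3 = 5 → (-29, 18)
  seg 7: down by d6 = 1 → (-29, 17)
  seg 8: right by d6 = 1 → (-28, 17)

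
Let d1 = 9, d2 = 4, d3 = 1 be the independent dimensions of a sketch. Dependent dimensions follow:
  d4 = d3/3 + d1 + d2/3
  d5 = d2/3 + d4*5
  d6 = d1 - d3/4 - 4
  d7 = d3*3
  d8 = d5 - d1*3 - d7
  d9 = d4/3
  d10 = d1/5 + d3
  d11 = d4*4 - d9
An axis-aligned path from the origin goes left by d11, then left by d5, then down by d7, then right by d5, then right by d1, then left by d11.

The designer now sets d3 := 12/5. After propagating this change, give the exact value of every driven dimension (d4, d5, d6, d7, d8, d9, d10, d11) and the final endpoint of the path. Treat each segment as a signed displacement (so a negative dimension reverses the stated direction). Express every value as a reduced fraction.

Apply edit: d3 := 12/5
  d4 = d3/3 + d1 + d2/3 = 167/15
  d5 = d2/3 + d4*5 = 57
  d6 = d1 - d3/4 - 4 = 22/5
  d7 = d3*3 = 36/5
  d8 = d5 - d1*3 - d7 = 114/5
  d9 = d4/3 = 167/45
  d10 = d1/5 + d3 = 21/5
  d11 = d4*4 - d9 = 1837/45
Walk from origin (0, 0):
  seg 1: left by d11 = 1837/45 → (-1837/45, 0)
  seg 2: left by d5 = 57 → (-4402/45, 0)
  seg 3: down by d7 = 36/5 → (-4402/45, -36/5)
  seg 4: right by d5 = 57 → (-1837/45, -36/5)
  seg 5: right by d1 = 9 → (-1432/45, -36/5)
  seg 6: left by d11 = 1837/45 → (-3269/45, -36/5)

d4 = 167/15
d5 = 57
d6 = 22/5
d7 = 36/5
d8 = 114/5
d9 = 167/45
d10 = 21/5
d11 = 1837/45
endpoint = (-3269/45, -36/5)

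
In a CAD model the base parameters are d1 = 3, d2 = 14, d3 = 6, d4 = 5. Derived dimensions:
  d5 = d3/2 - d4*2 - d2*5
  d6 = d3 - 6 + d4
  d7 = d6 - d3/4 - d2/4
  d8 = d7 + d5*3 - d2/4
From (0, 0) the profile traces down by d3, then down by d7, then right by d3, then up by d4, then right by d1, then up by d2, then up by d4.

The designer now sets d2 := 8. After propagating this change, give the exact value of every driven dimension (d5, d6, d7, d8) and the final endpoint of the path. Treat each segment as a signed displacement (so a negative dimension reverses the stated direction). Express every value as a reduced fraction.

d5 = -47
d6 = 5
d7 = 3/2
d8 = -283/2
endpoint = (9, 21/2)

Apply edit: d2 := 8
  d5 = d3/2 - d4*2 - d2*5 = -47
  d6 = d3 - 6 + d4 = 5
  d7 = d6 - d3/4 - d2/4 = 3/2
  d8 = d7 + d5*3 - d2/4 = -283/2
Walk from origin (0, 0):
  seg 1: down by d3 = 6 → (0, -6)
  seg 2: down by d7 = 3/2 → (0, -15/2)
  seg 3: right by d3 = 6 → (6, -15/2)
  seg 4: up by d4 = 5 → (6, -5/2)
  seg 5: right by d1 = 3 → (9, -5/2)
  seg 6: up by d2 = 8 → (9, 11/2)
  seg 7: up by d4 = 5 → (9, 21/2)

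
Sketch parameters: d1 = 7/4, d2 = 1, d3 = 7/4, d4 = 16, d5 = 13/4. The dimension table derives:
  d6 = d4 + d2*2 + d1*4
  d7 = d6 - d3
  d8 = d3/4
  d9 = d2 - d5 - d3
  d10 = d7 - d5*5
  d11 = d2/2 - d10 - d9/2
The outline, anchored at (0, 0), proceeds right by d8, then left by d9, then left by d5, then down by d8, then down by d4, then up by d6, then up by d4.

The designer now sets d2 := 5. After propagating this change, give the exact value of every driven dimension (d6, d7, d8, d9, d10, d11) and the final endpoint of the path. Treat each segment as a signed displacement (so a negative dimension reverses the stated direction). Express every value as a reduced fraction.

Apply edit: d2 := 5
  d6 = d4 + d2*2 + d1*4 = 33
  d7 = d6 - d3 = 125/4
  d8 = d3/4 = 7/16
  d9 = d2 - d5 - d3 = 0
  d10 = d7 - d5*5 = 15
  d11 = d2/2 - d10 - d9/2 = -25/2
Walk from origin (0, 0):
  seg 1: right by d8 = 7/16 → (7/16, 0)
  seg 2: left by d9 = 0 → (7/16, 0)
  seg 3: left by d5 = 13/4 → (-45/16, 0)
  seg 4: down by d8 = 7/16 → (-45/16, -7/16)
  seg 5: down by d4 = 16 → (-45/16, -263/16)
  seg 6: up by d6 = 33 → (-45/16, 265/16)
  seg 7: up by d4 = 16 → (-45/16, 521/16)

d6 = 33
d7 = 125/4
d8 = 7/16
d9 = 0
d10 = 15
d11 = -25/2
endpoint = (-45/16, 521/16)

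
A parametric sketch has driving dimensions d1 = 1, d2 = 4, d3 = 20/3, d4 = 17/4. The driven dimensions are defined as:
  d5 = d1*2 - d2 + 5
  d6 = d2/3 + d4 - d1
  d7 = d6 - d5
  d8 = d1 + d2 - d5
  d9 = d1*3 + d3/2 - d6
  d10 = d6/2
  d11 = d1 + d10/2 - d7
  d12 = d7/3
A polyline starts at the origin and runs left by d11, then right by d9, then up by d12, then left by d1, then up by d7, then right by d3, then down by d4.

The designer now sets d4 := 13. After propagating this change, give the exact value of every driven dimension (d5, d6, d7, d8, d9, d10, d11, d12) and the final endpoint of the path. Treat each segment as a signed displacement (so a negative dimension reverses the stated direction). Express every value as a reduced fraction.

Apply edit: d4 := 13
  d5 = d1*2 - d2 + 5 = 3
  d6 = d2/3 + d4 - d1 = 40/3
  d7 = d6 - d5 = 31/3
  d8 = d1 + d2 - d5 = 2
  d9 = d1*3 + d3/2 - d6 = -7
  d10 = d6/2 = 20/3
  d11 = d1 + d10/2 - d7 = -6
  d12 = d7/3 = 31/9
Walk from origin (0, 0):
  seg 1: left by d11 = -6 → (6, 0)
  seg 2: right by d9 = -7 → (-1, 0)
  seg 3: up by d12 = 31/9 → (-1, 31/9)
  seg 4: left by d1 = 1 → (-2, 31/9)
  seg 5: up by d7 = 31/3 → (-2, 124/9)
  seg 6: right by d3 = 20/3 → (14/3, 124/9)
  seg 7: down by d4 = 13 → (14/3, 7/9)

d5 = 3
d6 = 40/3
d7 = 31/3
d8 = 2
d9 = -7
d10 = 20/3
d11 = -6
d12 = 31/9
endpoint = (14/3, 7/9)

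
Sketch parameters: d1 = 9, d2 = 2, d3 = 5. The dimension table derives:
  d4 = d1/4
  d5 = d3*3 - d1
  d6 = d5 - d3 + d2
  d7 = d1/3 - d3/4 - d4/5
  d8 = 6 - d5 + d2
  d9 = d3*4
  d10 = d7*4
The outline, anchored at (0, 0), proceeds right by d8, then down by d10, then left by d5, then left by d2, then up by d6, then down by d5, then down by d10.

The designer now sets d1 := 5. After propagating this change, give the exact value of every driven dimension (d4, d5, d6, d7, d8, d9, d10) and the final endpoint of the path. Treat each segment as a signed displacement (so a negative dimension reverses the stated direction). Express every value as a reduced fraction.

d4 = 5/4
d5 = 10
d6 = 7
d7 = 1/6
d8 = -2
d9 = 20
d10 = 2/3
endpoint = (-14, -13/3)

Apply edit: d1 := 5
  d4 = d1/4 = 5/4
  d5 = d3*3 - d1 = 10
  d6 = d5 - d3 + d2 = 7
  d7 = d1/3 - d3/4 - d4/5 = 1/6
  d8 = 6 - d5 + d2 = -2
  d9 = d3*4 = 20
  d10 = d7*4 = 2/3
Walk from origin (0, 0):
  seg 1: right by d8 = -2 → (-2, 0)
  seg 2: down by d10 = 2/3 → (-2, -2/3)
  seg 3: left by d5 = 10 → (-12, -2/3)
  seg 4: left by d2 = 2 → (-14, -2/3)
  seg 5: up by d6 = 7 → (-14, 19/3)
  seg 6: down by d5 = 10 → (-14, -11/3)
  seg 7: down by d10 = 2/3 → (-14, -13/3)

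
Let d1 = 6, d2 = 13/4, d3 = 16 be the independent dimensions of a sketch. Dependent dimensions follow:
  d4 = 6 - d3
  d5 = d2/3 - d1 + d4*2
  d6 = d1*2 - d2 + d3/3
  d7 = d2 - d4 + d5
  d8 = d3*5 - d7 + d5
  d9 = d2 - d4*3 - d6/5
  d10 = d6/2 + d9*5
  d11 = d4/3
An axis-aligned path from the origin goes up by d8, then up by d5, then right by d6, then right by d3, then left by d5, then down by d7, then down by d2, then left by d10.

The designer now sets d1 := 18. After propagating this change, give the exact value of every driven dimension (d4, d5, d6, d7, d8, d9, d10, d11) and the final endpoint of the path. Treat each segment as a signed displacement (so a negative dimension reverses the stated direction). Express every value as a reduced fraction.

Apply edit: d1 := 18
  d4 = 6 - d3 = -10
  d5 = d2/3 - d1 + d4*2 = -443/12
  d6 = d1*2 - d2 + d3/3 = 457/12
  d7 = d2 - d4 + d5 = -71/3
  d8 = d3*5 - d7 + d5 = 267/4
  d9 = d2 - d4*3 - d6/5 = 769/30
  d10 = d6/2 + d9*5 = 3533/24
  d11 = d4/3 = -10/3
Walk from origin (0, 0):
  seg 1: up by d8 = 267/4 → (0, 267/4)
  seg 2: up by d5 = -443/12 → (0, 179/6)
  seg 3: right by d6 = 457/12 → (457/12, 179/6)
  seg 4: right by d3 = 16 → (649/12, 179/6)
  seg 5: left by d5 = -443/12 → (91, 179/6)
  seg 6: down by d7 = -71/3 → (91, 107/2)
  seg 7: down by d2 = 13/4 → (91, 201/4)
  seg 8: left by d10 = 3533/24 → (-1349/24, 201/4)

d4 = -10
d5 = -443/12
d6 = 457/12
d7 = -71/3
d8 = 267/4
d9 = 769/30
d10 = 3533/24
d11 = -10/3
endpoint = (-1349/24, 201/4)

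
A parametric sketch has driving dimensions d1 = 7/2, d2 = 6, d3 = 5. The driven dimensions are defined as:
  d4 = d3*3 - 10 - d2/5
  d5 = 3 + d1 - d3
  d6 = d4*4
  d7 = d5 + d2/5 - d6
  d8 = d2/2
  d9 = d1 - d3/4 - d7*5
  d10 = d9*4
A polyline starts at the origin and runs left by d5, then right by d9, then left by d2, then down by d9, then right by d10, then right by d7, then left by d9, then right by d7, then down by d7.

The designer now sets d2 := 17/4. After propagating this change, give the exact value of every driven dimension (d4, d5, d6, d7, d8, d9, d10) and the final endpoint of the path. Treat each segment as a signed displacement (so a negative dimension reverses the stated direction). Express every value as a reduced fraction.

d4 = 83/20
d5 = 3/2
d6 = 83/5
d7 = -57/4
d8 = 17/8
d9 = 147/2
d10 = 294
endpoint = (1039/4, -237/4)

Apply edit: d2 := 17/4
  d4 = d3*3 - 10 - d2/5 = 83/20
  d5 = 3 + d1 - d3 = 3/2
  d6 = d4*4 = 83/5
  d7 = d5 + d2/5 - d6 = -57/4
  d8 = d2/2 = 17/8
  d9 = d1 - d3/4 - d7*5 = 147/2
  d10 = d9*4 = 294
Walk from origin (0, 0):
  seg 1: left by d5 = 3/2 → (-3/2, 0)
  seg 2: right by d9 = 147/2 → (72, 0)
  seg 3: left by d2 = 17/4 → (271/4, 0)
  seg 4: down by d9 = 147/2 → (271/4, -147/2)
  seg 5: right by d10 = 294 → (1447/4, -147/2)
  seg 6: right by d7 = -57/4 → (695/2, -147/2)
  seg 7: left by d9 = 147/2 → (274, -147/2)
  seg 8: right by d7 = -57/4 → (1039/4, -147/2)
  seg 9: down by d7 = -57/4 → (1039/4, -237/4)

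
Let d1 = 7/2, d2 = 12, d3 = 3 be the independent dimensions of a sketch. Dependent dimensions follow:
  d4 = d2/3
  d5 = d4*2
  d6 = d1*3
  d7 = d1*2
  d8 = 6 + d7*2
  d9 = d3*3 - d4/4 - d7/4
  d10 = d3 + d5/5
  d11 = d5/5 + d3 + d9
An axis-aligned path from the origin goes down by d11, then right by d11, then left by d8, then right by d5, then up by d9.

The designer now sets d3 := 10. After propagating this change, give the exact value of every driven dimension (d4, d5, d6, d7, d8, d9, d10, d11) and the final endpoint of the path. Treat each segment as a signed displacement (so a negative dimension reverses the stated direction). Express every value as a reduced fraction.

Apply edit: d3 := 10
  d4 = d2/3 = 4
  d5 = d4*2 = 8
  d6 = d1*3 = 21/2
  d7 = d1*2 = 7
  d8 = 6 + d7*2 = 20
  d9 = d3*3 - d4/4 - d7/4 = 109/4
  d10 = d3 + d5/5 = 58/5
  d11 = d5/5 + d3 + d9 = 777/20
Walk from origin (0, 0):
  seg 1: down by d11 = 777/20 → (0, -777/20)
  seg 2: right by d11 = 777/20 → (777/20, -777/20)
  seg 3: left by d8 = 20 → (377/20, -777/20)
  seg 4: right by d5 = 8 → (537/20, -777/20)
  seg 5: up by d9 = 109/4 → (537/20, -58/5)

d4 = 4
d5 = 8
d6 = 21/2
d7 = 7
d8 = 20
d9 = 109/4
d10 = 58/5
d11 = 777/20
endpoint = (537/20, -58/5)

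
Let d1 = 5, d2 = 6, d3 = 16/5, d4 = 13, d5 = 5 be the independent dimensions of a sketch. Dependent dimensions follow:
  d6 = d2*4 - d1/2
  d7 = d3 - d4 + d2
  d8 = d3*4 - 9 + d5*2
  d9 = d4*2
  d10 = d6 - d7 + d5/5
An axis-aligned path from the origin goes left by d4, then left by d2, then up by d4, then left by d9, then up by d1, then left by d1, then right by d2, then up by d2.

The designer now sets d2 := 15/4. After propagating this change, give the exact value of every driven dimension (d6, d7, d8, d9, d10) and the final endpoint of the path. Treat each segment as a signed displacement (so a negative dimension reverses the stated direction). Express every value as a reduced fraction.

Apply edit: d2 := 15/4
  d6 = d2*4 - d1/2 = 25/2
  d7 = d3 - d4 + d2 = -121/20
  d8 = d3*4 - 9 + d5*2 = 69/5
  d9 = d4*2 = 26
  d10 = d6 - d7 + d5/5 = 391/20
Walk from origin (0, 0):
  seg 1: left by d4 = 13 → (-13, 0)
  seg 2: left by d2 = 15/4 → (-67/4, 0)
  seg 3: up by d4 = 13 → (-67/4, 13)
  seg 4: left by d9 = 26 → (-171/4, 13)
  seg 5: up by d1 = 5 → (-171/4, 18)
  seg 6: left by d1 = 5 → (-191/4, 18)
  seg 7: right by d2 = 15/4 → (-44, 18)
  seg 8: up by d2 = 15/4 → (-44, 87/4)

d6 = 25/2
d7 = -121/20
d8 = 69/5
d9 = 26
d10 = 391/20
endpoint = (-44, 87/4)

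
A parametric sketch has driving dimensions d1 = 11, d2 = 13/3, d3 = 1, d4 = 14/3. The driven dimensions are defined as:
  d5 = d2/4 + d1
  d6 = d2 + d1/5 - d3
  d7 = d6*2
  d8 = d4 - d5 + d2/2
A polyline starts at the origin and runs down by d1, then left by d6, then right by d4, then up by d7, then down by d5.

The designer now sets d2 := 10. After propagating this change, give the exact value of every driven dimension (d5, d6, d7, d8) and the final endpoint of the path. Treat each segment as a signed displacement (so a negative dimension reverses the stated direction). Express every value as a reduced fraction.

d5 = 27/2
d6 = 56/5
d7 = 112/5
d8 = -23/6
endpoint = (-98/15, -21/10)

Apply edit: d2 := 10
  d5 = d2/4 + d1 = 27/2
  d6 = d2 + d1/5 - d3 = 56/5
  d7 = d6*2 = 112/5
  d8 = d4 - d5 + d2/2 = -23/6
Walk from origin (0, 0):
  seg 1: down by d1 = 11 → (0, -11)
  seg 2: left by d6 = 56/5 → (-56/5, -11)
  seg 3: right by d4 = 14/3 → (-98/15, -11)
  seg 4: up by d7 = 112/5 → (-98/15, 57/5)
  seg 5: down by d5 = 27/2 → (-98/15, -21/10)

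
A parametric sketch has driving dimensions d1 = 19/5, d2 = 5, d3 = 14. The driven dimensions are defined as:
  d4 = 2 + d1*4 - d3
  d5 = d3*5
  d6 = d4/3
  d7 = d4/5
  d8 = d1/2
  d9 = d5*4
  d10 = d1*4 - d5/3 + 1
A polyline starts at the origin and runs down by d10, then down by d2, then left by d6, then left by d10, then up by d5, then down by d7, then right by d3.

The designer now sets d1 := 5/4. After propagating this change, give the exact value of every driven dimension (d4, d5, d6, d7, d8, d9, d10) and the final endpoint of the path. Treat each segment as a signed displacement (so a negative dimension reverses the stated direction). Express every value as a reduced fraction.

d4 = -7
d5 = 70
d6 = -7/3
d7 = -7/5
d8 = 5/8
d9 = 280
d10 = -52/3
endpoint = (101/3, 1256/15)

Apply edit: d1 := 5/4
  d4 = 2 + d1*4 - d3 = -7
  d5 = d3*5 = 70
  d6 = d4/3 = -7/3
  d7 = d4/5 = -7/5
  d8 = d1/2 = 5/8
  d9 = d5*4 = 280
  d10 = d1*4 - d5/3 + 1 = -52/3
Walk from origin (0, 0):
  seg 1: down by d10 = -52/3 → (0, 52/3)
  seg 2: down by d2 = 5 → (0, 37/3)
  seg 3: left by d6 = -7/3 → (7/3, 37/3)
  seg 4: left by d10 = -52/3 → (59/3, 37/3)
  seg 5: up by d5 = 70 → (59/3, 247/3)
  seg 6: down by d7 = -7/5 → (59/3, 1256/15)
  seg 7: right by d3 = 14 → (101/3, 1256/15)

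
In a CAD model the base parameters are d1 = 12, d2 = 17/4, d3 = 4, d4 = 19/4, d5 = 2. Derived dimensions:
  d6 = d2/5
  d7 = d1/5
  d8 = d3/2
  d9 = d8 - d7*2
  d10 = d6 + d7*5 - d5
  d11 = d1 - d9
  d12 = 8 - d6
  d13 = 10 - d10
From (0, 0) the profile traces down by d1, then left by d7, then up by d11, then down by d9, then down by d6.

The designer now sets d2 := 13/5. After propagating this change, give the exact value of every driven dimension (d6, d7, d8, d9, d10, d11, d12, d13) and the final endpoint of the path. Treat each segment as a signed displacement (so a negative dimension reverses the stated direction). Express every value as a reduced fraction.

Apply edit: d2 := 13/5
  d6 = d2/5 = 13/25
  d7 = d1/5 = 12/5
  d8 = d3/2 = 2
  d9 = d8 - d7*2 = -14/5
  d10 = d6 + d7*5 - d5 = 263/25
  d11 = d1 - d9 = 74/5
  d12 = 8 - d6 = 187/25
  d13 = 10 - d10 = -13/25
Walk from origin (0, 0):
  seg 1: down by d1 = 12 → (0, -12)
  seg 2: left by d7 = 12/5 → (-12/5, -12)
  seg 3: up by d11 = 74/5 → (-12/5, 14/5)
  seg 4: down by d9 = -14/5 → (-12/5, 28/5)
  seg 5: down by d6 = 13/25 → (-12/5, 127/25)

d6 = 13/25
d7 = 12/5
d8 = 2
d9 = -14/5
d10 = 263/25
d11 = 74/5
d12 = 187/25
d13 = -13/25
endpoint = (-12/5, 127/25)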